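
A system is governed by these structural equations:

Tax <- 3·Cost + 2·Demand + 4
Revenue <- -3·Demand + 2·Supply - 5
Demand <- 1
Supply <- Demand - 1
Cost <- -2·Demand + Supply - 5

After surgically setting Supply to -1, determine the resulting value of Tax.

do(Supply=-1) replaces the equation Supply <- Demand - 1 with the constant Supply = -1.
Cost = -2·Demand + Supply - 5  [with Demand=1, Supply=-1]  = -8
Tax = 3·Cost + 2·Demand + 4  [with Cost=-8, Demand=1]  = -18

-18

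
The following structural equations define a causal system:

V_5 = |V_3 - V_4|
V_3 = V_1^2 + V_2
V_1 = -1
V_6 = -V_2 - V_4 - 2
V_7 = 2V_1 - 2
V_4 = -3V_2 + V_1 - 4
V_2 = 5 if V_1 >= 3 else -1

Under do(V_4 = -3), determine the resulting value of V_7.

-4

The intervention breaks the incoming arrows to V_4: V_4 = -3V_2 + V_1 - 4 no longer applies, and V_4 = -3.
No directed path runs from V_4 to V_7, so V_7 keeps its natural value.
V_7 = 2V_1 - 2  [with V_1=-1]  = -4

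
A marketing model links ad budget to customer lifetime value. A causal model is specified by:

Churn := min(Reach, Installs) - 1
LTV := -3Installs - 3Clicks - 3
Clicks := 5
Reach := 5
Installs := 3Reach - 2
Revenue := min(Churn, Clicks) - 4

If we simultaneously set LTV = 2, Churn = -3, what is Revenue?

-7

Setting LTV = 2, Churn = -3 by intervention discards those variables' equations.
Revenue = min(Churn, Clicks) - 4  [with Churn=-3, Clicks=5]  = -7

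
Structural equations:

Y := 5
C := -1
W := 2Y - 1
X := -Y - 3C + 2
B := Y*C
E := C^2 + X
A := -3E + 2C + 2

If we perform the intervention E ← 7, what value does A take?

Intervening sets E = 7 and removes its equation (E := C^2 + X).
A = -3E + 2C + 2  [with E=7, C=-1]  = -21

-21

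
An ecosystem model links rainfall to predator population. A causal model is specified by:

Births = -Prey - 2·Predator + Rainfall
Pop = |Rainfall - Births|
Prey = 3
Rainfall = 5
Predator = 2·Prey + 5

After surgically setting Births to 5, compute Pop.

0

Intervening sets Births = 5 and removes its equation (Births = -Prey - 2·Predator + Rainfall).
Pop = |Rainfall - Births|  [with Rainfall=5, Births=5]  = 0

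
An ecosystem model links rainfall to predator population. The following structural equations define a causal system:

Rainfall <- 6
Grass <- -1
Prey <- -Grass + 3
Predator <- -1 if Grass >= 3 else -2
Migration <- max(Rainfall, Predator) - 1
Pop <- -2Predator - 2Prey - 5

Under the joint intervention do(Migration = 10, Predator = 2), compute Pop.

Setting Migration = 10, Predator = 2 by intervention discards those variables' equations.
Prey = -Grass + 3  [with Grass=-1]  = 4
Pop = -2Predator - 2Prey - 5  [with Predator=2, Prey=4]  = -17

-17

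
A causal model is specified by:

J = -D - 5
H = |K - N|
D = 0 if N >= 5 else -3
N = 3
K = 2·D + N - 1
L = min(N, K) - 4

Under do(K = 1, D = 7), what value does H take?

2

Setting K = 1, D = 7 by intervention discards those variables' equations.
H = |K - N|  [with K=1, N=3]  = 2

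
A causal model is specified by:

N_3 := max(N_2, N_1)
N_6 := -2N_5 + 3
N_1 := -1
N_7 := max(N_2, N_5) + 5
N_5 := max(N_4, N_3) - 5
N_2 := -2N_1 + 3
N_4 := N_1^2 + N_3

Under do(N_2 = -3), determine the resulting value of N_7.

Under do(N_2=-3), the mechanism N_2 := -2N_1 + 3 is discarded; N_2 is fixed at -3.
N_3 = max(N_2, N_1)  [with N_2=-3, N_1=-1]  = -1
N_4 = N_1^2 + N_3  [with N_1=-1, N_3=-1]  = 0
N_5 = max(N_4, N_3) - 5  [with N_4=0, N_3=-1]  = -5
N_7 = max(N_2, N_5) + 5  [with N_2=-3, N_5=-5]  = 2

2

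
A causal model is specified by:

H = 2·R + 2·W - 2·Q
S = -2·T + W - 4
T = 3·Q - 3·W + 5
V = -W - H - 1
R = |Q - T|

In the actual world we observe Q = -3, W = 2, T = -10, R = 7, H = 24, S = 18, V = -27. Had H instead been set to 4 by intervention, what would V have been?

-7

Under do(H=4), the mechanism H = 2·R + 2·W - 2·Q is discarded; H is fixed at 4.
V = -W - H - 1  [with W=2, H=4]  = -7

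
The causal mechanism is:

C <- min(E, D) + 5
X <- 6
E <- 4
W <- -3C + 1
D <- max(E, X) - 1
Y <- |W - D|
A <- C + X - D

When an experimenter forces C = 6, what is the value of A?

7

The intervention breaks the incoming arrows to C: C <- min(E, D) + 5 no longer applies, and C = 6.
D = max(E, X) - 1  [with E=4, X=6]  = 5
A = C + X - D  [with C=6, X=6, D=5]  = 7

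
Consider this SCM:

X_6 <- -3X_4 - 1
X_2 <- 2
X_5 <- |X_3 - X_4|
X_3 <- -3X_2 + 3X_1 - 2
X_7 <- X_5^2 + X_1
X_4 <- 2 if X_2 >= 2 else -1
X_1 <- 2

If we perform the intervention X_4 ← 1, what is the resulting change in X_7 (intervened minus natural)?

-7

The intervention breaks the incoming arrows to X_4: X_4 <- 2 if X_2 >= 2 else -1 no longer applies, and X_4 = 1.
X_3 = -3X_2 + 3X_1 - 2  [with X_2=2, X_1=2]  = -2
X_5 = |X_3 - X_4|  [with X_3=-2, X_4=1]  = 3
X_7 = X_5^2 + X_1  [with X_5=3, X_1=2]  = 11
Without intervention: X_3 = -3X_2 + 3X_1 - 2  [with X_2=2, X_1=2]  = -2; X_4 = 2 if X_2 >= 2 else -1  [with X_2=2]  = 2; X_5 = |X_3 - X_4|  [with X_3=-2, X_4=2]  = 4; X_7 = X_5^2 + X_1  [with X_5=4, X_1=2]  = 18.
Change = 11 − 18 = -7.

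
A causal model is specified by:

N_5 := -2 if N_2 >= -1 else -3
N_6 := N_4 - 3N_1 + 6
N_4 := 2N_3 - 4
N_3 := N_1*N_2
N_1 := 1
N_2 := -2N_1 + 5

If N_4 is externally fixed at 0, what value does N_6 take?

3

Under do(N_4=0), the mechanism N_4 := 2N_3 - 4 is discarded; N_4 is fixed at 0.
N_6 = N_4 - 3N_1 + 6  [with N_4=0, N_1=1]  = 3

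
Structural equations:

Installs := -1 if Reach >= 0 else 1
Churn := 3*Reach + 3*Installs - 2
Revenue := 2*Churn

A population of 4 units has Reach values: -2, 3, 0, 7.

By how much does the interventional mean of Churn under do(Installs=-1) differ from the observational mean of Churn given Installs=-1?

The intervention sets Installs=-1 in all 4 units regardless of Reach. Recomputing Churn per unit gives -11, 4, -5, 16; average 1.
Conditioning on Installs=-1 selects the 3 unit(s) with Reach ∈ {3, 0, 7}. Their Churn values: 4, -5, 16. Mean = 5.
Difference = 1 − 5 = -4.

-4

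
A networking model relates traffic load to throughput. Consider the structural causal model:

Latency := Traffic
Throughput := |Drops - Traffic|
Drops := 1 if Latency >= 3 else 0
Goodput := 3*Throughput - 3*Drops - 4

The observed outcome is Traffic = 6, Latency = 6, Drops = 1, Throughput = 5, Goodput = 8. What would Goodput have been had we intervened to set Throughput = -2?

Intervening sets Throughput = -2 and removes its equation (Throughput := |Drops - Traffic|).
Latency = Traffic  [with Traffic=6]  = 6
Drops = 1 if Latency >= 3 else 0  [with Latency=6]  = 1
Goodput = 3*Throughput - 3*Drops - 4  [with Throughput=-2, Drops=1]  = -13

-13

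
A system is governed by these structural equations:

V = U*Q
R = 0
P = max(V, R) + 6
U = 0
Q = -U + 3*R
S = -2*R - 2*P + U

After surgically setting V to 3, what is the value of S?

Under do(V=3), the mechanism V = U*Q is discarded; V is fixed at 3.
P = max(V, R) + 6  [with V=3, R=0]  = 9
S = -2*R - 2*P + U  [with R=0, P=9, U=0]  = -18

-18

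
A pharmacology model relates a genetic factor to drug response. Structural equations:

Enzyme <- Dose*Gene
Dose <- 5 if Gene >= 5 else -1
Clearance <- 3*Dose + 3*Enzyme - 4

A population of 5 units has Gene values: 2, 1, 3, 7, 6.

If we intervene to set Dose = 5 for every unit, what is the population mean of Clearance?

68

The intervention sets Dose=5 in all 5 units regardless of Gene. Recomputing Clearance per unit gives 41, 26, 56, 116, 101; average 68.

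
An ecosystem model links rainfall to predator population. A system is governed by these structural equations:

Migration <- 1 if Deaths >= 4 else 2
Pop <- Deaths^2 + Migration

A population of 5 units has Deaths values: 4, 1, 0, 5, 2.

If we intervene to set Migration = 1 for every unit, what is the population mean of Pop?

10.2

do(Migration=1) breaks Migration's dependence on Deaths. With Migration=1 fixed, Pop across the units is 17, 2, 1, 26, 5, mean 10.2.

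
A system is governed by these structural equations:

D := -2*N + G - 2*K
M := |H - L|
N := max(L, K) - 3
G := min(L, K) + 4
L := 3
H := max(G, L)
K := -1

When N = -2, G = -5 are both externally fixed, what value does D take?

1

The joint intervention fixes N = -2, G = -5, removing each variable's own equation.
D = -2*N + G - 2*K  [with N=-2, G=-5, K=-1]  = 1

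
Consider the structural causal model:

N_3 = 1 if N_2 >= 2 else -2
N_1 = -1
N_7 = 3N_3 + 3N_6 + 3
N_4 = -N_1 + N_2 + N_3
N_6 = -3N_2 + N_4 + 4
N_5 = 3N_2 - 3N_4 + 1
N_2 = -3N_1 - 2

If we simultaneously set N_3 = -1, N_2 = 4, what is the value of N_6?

Setting N_3 = -1, N_2 = 4 by intervention discards those variables' equations.
N_4 = -N_1 + N_2 + N_3  [with N_1=-1, N_2=4, N_3=-1]  = 4
N_6 = -3N_2 + N_4 + 4  [with N_2=4, N_4=4]  = -4

-4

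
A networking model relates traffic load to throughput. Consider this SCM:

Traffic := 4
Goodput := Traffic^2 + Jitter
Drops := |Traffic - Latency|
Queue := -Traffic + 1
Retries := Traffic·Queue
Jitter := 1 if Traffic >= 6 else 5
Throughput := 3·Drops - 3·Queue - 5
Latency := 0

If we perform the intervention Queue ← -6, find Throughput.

The intervention breaks the incoming arrows to Queue: Queue := -Traffic + 1 no longer applies, and Queue = -6.
Drops = |Traffic - Latency|  [with Traffic=4, Latency=0]  = 4
Throughput = 3·Drops - 3·Queue - 5  [with Drops=4, Queue=-6]  = 25

25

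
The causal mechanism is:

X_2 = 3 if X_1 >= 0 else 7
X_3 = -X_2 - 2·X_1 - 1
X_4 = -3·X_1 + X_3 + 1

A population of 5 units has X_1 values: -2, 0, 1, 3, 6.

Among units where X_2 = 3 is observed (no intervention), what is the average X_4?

-15.5

E[X_4|X_2=3] averages over only the 4 units with X_2=3 (X_1 = 0, 1, 3, 6): X_4 = -3, -8, -18, -33, mean -15.5.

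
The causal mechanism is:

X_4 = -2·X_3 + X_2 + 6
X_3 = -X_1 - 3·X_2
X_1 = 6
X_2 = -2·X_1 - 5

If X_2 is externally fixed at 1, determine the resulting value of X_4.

Under do(X_2=1), the mechanism X_2 = -2·X_1 - 5 is discarded; X_2 is fixed at 1.
X_3 = -X_1 - 3·X_2  [with X_1=6, X_2=1]  = -9
X_4 = -2·X_3 + X_2 + 6  [with X_3=-9, X_2=1]  = 25

25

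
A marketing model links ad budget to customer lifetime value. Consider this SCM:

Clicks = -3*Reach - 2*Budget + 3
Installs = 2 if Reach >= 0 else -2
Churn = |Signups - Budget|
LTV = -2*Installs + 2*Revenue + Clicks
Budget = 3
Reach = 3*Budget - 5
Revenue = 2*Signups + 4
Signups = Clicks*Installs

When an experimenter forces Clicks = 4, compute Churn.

The intervention breaks the incoming arrows to Clicks: Clicks = -3*Reach - 2*Budget + 3 no longer applies, and Clicks = 4.
Reach = 3*Budget - 5  [with Budget=3]  = 4
Installs = 2 if Reach >= 0 else -2  [with Reach=4]  = 2
Signups = Clicks*Installs  [with Clicks=4, Installs=2]  = 8
Churn = |Signups - Budget|  [with Signups=8, Budget=3]  = 5

5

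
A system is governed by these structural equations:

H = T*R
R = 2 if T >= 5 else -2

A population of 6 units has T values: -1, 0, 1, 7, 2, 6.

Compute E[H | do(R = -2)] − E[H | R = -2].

do(R=-2) breaks R's dependence on T. With R=-2 fixed, H across the units is 2, 0, -2, -14, -4, -12, mean -5.
Observing R=-2 restricts to units where R's equation naturally yields -2: T ∈ {-1, 0, 1, 2}. In that subpopulation H = 2, 0, -2, -4, mean -1.
Difference = -5 − (-1) = -4.

-4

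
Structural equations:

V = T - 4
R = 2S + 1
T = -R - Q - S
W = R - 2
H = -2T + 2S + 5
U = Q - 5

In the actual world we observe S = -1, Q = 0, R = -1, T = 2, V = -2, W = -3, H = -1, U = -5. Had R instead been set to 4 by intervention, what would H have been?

The intervention breaks the incoming arrows to R: R = 2S + 1 no longer applies, and R = 4.
T = -R - Q - S  [with R=4, Q=0, S=-1]  = -3
H = -2T + 2S + 5  [with T=-3, S=-1]  = 9

9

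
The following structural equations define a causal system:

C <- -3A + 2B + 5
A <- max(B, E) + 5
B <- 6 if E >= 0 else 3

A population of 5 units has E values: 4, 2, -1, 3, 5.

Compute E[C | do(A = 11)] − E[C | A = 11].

Under do(A=11), A's equation is replaced by A=11 for every unit. Per-unit C: -16, -16, -22, -16, -16. Mean = -17.2.
Conditioning on A=11 selects the 4 unit(s) with E ∈ {4, 2, 3, 5}. Their C values: -16, -16, -16, -16. Mean = -16.
Difference = -17.2 − (-16) = -1.2.

-1.2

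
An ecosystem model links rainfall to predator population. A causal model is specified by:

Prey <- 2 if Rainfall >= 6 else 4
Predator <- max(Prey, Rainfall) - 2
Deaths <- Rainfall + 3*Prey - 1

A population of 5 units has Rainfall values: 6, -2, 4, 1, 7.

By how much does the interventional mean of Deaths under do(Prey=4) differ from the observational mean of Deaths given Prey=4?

2.2

The intervention sets Prey=4 in all 5 units regardless of Rainfall. Recomputing Deaths per unit gives 17, 9, 15, 12, 18; average 14.2.
E[Deaths|Prey=4] averages over only the 3 units with Prey=4 (Rainfall = -2, 4, 1): Deaths = 9, 15, 12, mean 12.
Difference = 14.2 − 12 = 2.2.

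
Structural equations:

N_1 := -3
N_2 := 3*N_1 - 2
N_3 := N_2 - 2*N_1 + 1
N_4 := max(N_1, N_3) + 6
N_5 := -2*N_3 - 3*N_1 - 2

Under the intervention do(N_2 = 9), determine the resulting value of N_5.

do(N_2=9) replaces the equation N_2 := 3*N_1 - 2 with the constant N_2 = 9.
N_3 = N_2 - 2*N_1 + 1  [with N_2=9, N_1=-3]  = 16
N_5 = -2*N_3 - 3*N_1 - 2  [with N_3=16, N_1=-3]  = -25

-25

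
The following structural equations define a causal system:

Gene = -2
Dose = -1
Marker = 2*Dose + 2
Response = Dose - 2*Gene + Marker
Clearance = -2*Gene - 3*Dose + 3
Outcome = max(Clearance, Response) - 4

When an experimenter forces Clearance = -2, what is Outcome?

-1

The intervention breaks the incoming arrows to Clearance: Clearance = -2*Gene - 3*Dose + 3 no longer applies, and Clearance = -2.
Marker = 2*Dose + 2  [with Dose=-1]  = 0
Response = Dose - 2*Gene + Marker  [with Dose=-1, Gene=-2, Marker=0]  = 3
Outcome = max(Clearance, Response) - 4  [with Clearance=-2, Response=3]  = -1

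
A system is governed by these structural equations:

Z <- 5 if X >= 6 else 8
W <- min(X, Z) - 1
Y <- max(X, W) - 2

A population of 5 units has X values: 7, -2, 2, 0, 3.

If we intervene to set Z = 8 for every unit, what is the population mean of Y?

0

Under do(Z=8), Z's equation is replaced by Z=8 for every unit. Per-unit Y: 5, -4, 0, -2, 1. Mean = 0.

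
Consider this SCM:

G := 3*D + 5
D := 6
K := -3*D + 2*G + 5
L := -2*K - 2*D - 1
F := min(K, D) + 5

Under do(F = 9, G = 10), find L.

-27

The joint intervention fixes F = 9, G = 10, removing each variable's own equation.
K = -3*D + 2*G + 5  [with D=6, G=10]  = 7
L = -2*K - 2*D - 1  [with K=7, D=6]  = -27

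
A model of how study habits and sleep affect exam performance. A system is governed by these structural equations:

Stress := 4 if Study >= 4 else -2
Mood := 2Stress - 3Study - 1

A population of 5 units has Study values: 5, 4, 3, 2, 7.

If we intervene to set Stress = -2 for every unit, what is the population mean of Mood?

-17.6

The intervention sets Stress=-2 in all 5 units regardless of Study. Recomputing Mood per unit gives -20, -17, -14, -11, -26; average -17.6.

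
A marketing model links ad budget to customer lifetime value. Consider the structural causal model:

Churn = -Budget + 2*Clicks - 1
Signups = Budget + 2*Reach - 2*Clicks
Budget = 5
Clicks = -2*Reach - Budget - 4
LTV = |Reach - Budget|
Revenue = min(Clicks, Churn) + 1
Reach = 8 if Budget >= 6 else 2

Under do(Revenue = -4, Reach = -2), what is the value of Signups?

Under do(Revenue = -4, Reach = -2), each intervened variable's structural equation is replaced by its fixed value.
Clicks = -2*Reach - Budget - 4  [with Reach=-2, Budget=5]  = -5
Signups = Budget + 2*Reach - 2*Clicks  [with Budget=5, Reach=-2, Clicks=-5]  = 11

11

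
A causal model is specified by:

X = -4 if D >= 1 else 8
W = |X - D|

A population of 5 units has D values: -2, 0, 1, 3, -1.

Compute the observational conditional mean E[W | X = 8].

9

E[W|X=8] averages over only the 3 units with X=8 (D = -2, 0, -1): W = 10, 8, 9, mean 9.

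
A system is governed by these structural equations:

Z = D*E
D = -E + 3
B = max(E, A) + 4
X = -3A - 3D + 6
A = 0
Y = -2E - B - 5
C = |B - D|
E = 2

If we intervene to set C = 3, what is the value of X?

3

Intervening sets C = 3 and removes its equation (C = |B - D|).
No directed path runs from C to X, so X keeps its natural value.
D = -E + 3  [with E=2]  = 1
X = -3A - 3D + 6  [with A=0, D=1]  = 3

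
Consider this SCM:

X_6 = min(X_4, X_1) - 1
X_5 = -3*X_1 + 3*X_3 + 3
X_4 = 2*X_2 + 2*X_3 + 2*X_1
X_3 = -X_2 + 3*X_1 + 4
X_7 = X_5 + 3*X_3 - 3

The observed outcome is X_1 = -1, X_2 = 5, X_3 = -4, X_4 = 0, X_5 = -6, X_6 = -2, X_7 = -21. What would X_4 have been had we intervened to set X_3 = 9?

The intervention breaks the incoming arrows to X_3: X_3 = -X_2 + 3*X_1 + 4 no longer applies, and X_3 = 9.
X_4 = 2*X_2 + 2*X_3 + 2*X_1  [with X_2=5, X_3=9, X_1=-1]  = 26

26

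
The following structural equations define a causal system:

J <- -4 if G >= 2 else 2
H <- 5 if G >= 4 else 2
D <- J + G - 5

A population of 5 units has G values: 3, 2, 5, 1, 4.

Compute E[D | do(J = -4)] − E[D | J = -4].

-0.5

Every unit gets J=-4 under the intervention. D values become -6, -7, -4, -8, -5; E[D|do(J=-4)] = -6.
Observing J=-4 restricts to units where J's equation naturally yields -4: G ∈ {3, 2, 5, 4}. In that subpopulation D = -6, -7, -4, -5, mean -5.5.
Difference = -6 − (-5.5) = -0.5.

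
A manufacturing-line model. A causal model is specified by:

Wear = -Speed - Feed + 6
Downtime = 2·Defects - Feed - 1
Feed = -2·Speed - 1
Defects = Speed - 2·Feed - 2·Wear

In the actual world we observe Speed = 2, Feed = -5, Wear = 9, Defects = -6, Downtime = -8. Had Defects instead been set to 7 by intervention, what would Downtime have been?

18

Intervening sets Defects = 7 and removes its equation (Defects = Speed - 2·Feed - 2·Wear).
Feed = -2·Speed - 1  [with Speed=2]  = -5
Downtime = 2·Defects - Feed - 1  [with Defects=7, Feed=-5]  = 18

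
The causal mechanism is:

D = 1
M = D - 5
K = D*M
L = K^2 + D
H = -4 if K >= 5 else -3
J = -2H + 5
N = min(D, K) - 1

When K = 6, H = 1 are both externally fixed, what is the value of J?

Setting K = 6, H = 1 by intervention discards those variables' equations.
J = -2H + 5  [with H=1]  = 3

3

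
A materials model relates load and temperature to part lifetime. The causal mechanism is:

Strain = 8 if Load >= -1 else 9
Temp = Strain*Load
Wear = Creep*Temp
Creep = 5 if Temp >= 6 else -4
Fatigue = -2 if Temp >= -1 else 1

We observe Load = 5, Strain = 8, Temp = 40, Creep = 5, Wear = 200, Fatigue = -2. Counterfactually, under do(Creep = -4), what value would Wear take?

Intervening sets Creep = -4 and removes its equation (Creep = 5 if Temp >= 6 else -4).
Strain = 8 if Load >= -1 else 9  [with Load=5]  = 8
Temp = Strain*Load  [with Strain=8, Load=5]  = 40
Wear = Creep*Temp  [with Creep=-4, Temp=40]  = -160

-160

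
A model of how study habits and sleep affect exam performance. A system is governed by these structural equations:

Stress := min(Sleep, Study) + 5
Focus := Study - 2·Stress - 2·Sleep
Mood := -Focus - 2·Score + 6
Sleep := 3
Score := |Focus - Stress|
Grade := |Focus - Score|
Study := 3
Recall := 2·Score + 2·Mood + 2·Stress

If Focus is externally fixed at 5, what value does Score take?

Intervening sets Focus = 5 and removes its equation (Focus := Study - 2·Stress - 2·Sleep).
Stress = min(Sleep, Study) + 5  [with Sleep=3, Study=3]  = 8
Score = |Focus - Stress|  [with Focus=5, Stress=8]  = 3

3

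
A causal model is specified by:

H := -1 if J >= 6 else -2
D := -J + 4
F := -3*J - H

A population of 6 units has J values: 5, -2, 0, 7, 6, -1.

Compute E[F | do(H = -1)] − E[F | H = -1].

Every unit gets H=-1 under the intervention. F values become -14, 7, 1, -20, -17, 4; E[F|do(H=-1)] = -6.5.
Observing H=-1 restricts to units where H's equation naturally yields -1: J ∈ {7, 6}. In that subpopulation F = -20, -17, mean -18.5.
Difference = -6.5 − (-18.5) = 12.

12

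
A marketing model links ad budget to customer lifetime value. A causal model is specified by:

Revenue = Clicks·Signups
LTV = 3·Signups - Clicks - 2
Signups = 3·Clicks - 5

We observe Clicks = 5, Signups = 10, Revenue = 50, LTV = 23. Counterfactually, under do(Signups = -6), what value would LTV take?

Under do(Signups=-6), the mechanism Signups = 3·Clicks - 5 is discarded; Signups is fixed at -6.
LTV = 3·Signups - Clicks - 2  [with Signups=-6, Clicks=5]  = -25

-25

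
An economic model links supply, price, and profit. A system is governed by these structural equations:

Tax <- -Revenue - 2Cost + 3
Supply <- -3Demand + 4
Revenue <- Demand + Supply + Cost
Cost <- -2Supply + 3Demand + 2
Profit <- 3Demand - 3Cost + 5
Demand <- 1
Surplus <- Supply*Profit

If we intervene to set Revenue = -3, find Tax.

0

Intervening sets Revenue = -3 and removes its equation (Revenue <- Demand + Supply + Cost).
Supply = -3Demand + 4  [with Demand=1]  = 1
Cost = -2Supply + 3Demand + 2  [with Supply=1, Demand=1]  = 3
Tax = -Revenue - 2Cost + 3  [with Revenue=-3, Cost=3]  = 0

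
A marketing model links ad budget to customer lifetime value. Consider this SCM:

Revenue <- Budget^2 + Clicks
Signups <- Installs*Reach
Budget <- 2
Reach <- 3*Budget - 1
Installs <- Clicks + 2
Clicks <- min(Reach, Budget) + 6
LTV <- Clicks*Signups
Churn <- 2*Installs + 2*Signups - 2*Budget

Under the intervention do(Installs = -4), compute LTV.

-160

do(Installs=-4) replaces the equation Installs <- Clicks + 2 with the constant Installs = -4.
Reach = 3*Budget - 1  [with Budget=2]  = 5
Clicks = min(Reach, Budget) + 6  [with Reach=5, Budget=2]  = 8
Signups = Installs*Reach  [with Installs=-4, Reach=5]  = -20
LTV = Clicks*Signups  [with Clicks=8, Signups=-20]  = -160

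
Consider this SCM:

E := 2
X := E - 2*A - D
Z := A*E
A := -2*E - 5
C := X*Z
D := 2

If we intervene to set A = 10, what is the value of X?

-20

The intervention breaks the incoming arrows to A: A := -2*E - 5 no longer applies, and A = 10.
X = E - 2*A - D  [with E=2, A=10, D=2]  = -20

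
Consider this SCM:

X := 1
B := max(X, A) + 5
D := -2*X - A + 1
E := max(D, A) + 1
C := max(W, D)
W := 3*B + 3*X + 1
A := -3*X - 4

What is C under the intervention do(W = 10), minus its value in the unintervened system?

-12

Intervening sets W = 10 and removes its equation (W := 3*B + 3*X + 1).
A = -3*X - 4  [with X=1]  = -7
D = -2*X - A + 1  [with X=1, A=-7]  = 6
C = max(W, D)  [with W=10, D=6]  = 10
Without intervention: A = -3*X - 4  [with X=1]  = -7; D = -2*X - A + 1  [with X=1, A=-7]  = 6; B = max(X, A) + 5  [with X=1, A=-7]  = 6; W = 3*B + 3*X + 1  [with B=6, X=1]  = 22; C = max(W, D)  [with W=22, D=6]  = 22.
Change = 10 − 22 = -12.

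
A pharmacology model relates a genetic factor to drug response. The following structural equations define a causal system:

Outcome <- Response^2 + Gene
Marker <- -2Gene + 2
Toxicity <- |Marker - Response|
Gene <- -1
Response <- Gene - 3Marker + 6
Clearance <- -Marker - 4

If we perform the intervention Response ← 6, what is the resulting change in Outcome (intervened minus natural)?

The intervention breaks the incoming arrows to Response: Response <- Gene - 3Marker + 6 no longer applies, and Response = 6.
Outcome = Response^2 + Gene  [with Response=6, Gene=-1]  = 35
Without intervention: Marker = -2Gene + 2  [with Gene=-1]  = 4; Response = Gene - 3Marker + 6  [with Gene=-1, Marker=4]  = -7; Outcome = Response^2 + Gene  [with Response=-7, Gene=-1]  = 48.
Change = 35 − 48 = -13.

-13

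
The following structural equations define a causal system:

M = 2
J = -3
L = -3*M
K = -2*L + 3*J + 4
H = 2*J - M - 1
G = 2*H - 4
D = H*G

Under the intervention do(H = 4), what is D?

Under do(H=4), the mechanism H = 2*J - M - 1 is discarded; H is fixed at 4.
G = 2*H - 4  [with H=4]  = 4
D = H*G  [with H=4, G=4]  = 16

16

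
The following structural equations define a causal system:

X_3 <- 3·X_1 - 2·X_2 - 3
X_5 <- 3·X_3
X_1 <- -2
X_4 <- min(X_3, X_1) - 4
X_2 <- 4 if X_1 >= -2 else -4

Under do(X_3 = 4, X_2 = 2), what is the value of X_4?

The joint intervention fixes X_3 = 4, X_2 = 2, removing each variable's own equation.
X_4 = min(X_3, X_1) - 4  [with X_3=4, X_1=-2]  = -6

-6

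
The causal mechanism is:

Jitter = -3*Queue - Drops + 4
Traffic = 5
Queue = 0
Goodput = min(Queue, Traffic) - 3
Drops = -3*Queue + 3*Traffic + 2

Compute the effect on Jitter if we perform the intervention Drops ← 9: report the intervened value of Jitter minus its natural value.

The intervention breaks the incoming arrows to Drops: Drops = -3*Queue + 3*Traffic + 2 no longer applies, and Drops = 9.
Jitter = -3*Queue - Drops + 4  [with Queue=0, Drops=9]  = -5
Without intervention: Drops = -3*Queue + 3*Traffic + 2  [with Queue=0, Traffic=5]  = 17; Jitter = -3*Queue - Drops + 4  [with Queue=0, Drops=17]  = -13.
Change = -5 − (-13) = 8.

8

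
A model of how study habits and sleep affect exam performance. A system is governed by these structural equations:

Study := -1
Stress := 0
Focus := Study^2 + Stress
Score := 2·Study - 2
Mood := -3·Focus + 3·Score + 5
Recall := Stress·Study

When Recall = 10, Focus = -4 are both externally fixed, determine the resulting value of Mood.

5

Under do(Recall = 10, Focus = -4), each intervened variable's structural equation is replaced by its fixed value.
Score = 2·Study - 2  [with Study=-1]  = -4
Mood = -3·Focus + 3·Score + 5  [with Focus=-4, Score=-4]  = 5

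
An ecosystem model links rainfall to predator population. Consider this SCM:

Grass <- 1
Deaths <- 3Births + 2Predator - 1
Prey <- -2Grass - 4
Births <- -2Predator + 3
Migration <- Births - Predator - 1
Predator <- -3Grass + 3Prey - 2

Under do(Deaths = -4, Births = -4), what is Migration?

18

Setting Deaths = -4, Births = -4 by intervention discards those variables' equations.
Prey = -2Grass - 4  [with Grass=1]  = -6
Predator = -3Grass + 3Prey - 2  [with Grass=1, Prey=-6]  = -23
Migration = Births - Predator - 1  [with Births=-4, Predator=-23]  = 18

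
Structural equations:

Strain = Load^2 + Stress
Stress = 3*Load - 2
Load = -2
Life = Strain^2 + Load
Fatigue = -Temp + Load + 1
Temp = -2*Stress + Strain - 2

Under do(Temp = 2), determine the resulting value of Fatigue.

-3

Intervening sets Temp = 2 and removes its equation (Temp = -2*Stress + Strain - 2).
Fatigue = -Temp + Load + 1  [with Temp=2, Load=-2]  = -3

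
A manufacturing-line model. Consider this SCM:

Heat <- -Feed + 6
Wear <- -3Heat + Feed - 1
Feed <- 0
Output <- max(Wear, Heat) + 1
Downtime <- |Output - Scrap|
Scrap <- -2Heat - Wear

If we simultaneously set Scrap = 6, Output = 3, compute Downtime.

3

The joint intervention fixes Scrap = 6, Output = 3, removing each variable's own equation.
Downtime = |Output - Scrap|  [with Output=3, Scrap=6]  = 3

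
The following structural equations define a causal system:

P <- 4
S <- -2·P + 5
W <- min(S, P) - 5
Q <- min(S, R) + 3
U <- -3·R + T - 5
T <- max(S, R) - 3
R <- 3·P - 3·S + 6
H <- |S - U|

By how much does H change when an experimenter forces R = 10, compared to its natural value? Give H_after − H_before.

The intervention breaks the incoming arrows to R: R <- 3·P - 3·S + 6 no longer applies, and R = 10.
S = -2·P + 5  [with P=4]  = -3
T = max(S, R) - 3  [with S=-3, R=10]  = 7
U = -3·R + T - 5  [with R=10, T=7]  = -28
H = |S - U|  [with S=-3, U=-28]  = 25
Without intervention: S = -2·P + 5  [with P=4]  = -3; R = 3·P - 3·S + 6  [with P=4, S=-3]  = 27; T = max(S, R) - 3  [with S=-3, R=27]  = 24; U = -3·R + T - 5  [with R=27, T=24]  = -62; H = |S - U|  [with S=-3, U=-62]  = 59.
Change = 25 − 59 = -34.

-34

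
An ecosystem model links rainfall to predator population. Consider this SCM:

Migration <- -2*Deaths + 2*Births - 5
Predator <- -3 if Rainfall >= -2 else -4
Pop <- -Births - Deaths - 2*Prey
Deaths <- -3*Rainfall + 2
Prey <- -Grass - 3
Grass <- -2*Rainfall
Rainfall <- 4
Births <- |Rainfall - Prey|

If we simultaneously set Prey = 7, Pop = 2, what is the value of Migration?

Under do(Prey = 7, Pop = 2), each intervened variable's structural equation is replaced by its fixed value.
Births = |Rainfall - Prey|  [with Rainfall=4, Prey=7]  = 3
Deaths = -3*Rainfall + 2  [with Rainfall=4]  = -10
Migration = -2*Deaths + 2*Births - 5  [with Deaths=-10, Births=3]  = 21

21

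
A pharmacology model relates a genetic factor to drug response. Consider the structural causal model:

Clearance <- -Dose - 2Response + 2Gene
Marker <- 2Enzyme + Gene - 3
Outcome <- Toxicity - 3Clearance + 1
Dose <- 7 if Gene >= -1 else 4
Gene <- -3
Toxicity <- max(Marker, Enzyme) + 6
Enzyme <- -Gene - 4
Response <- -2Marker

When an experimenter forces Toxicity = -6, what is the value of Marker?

do(Toxicity=-6) replaces the equation Toxicity <- max(Marker, Enzyme) + 6 with the constant Toxicity = -6.
No directed path runs from Toxicity to Marker, so Marker keeps its natural value.
Enzyme = -Gene - 4  [with Gene=-3]  = -1
Marker = 2Enzyme + Gene - 3  [with Enzyme=-1, Gene=-3]  = -8

-8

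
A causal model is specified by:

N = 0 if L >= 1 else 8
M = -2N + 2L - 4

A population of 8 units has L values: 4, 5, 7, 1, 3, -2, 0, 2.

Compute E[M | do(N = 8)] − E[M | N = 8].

Under do(N=8), N's equation is replaced by N=8 for every unit. Per-unit M: -12, -10, -6, -18, -14, -24, -20, -16. Mean = -15.
Observing N=8 restricts to units where N's equation naturally yields 8: L ∈ {-2, 0}. In that subpopulation M = -24, -20, mean -22.
Difference = -15 − (-22) = 7.

7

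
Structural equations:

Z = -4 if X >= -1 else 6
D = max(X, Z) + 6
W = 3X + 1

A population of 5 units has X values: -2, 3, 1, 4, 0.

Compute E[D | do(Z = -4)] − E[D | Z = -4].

-0.8

Every unit gets Z=-4 under the intervention. D values become 4, 9, 7, 10, 6; E[D|do(Z=-4)] = 7.2.
Conditioning on Z=-4 selects the 4 unit(s) with X ∈ {3, 1, 4, 0}. Their D values: 9, 7, 10, 6. Mean = 8.
Difference = 7.2 − 8 = -0.8.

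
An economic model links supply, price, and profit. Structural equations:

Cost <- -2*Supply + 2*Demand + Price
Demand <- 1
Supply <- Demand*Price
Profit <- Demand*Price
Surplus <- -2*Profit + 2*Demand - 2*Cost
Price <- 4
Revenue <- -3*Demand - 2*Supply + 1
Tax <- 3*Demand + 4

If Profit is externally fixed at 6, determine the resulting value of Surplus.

-6

do(Profit=6) replaces the equation Profit <- Demand*Price with the constant Profit = 6.
Supply = Demand*Price  [with Demand=1, Price=4]  = 4
Cost = -2*Supply + 2*Demand + Price  [with Supply=4, Demand=1, Price=4]  = -2
Surplus = -2*Profit + 2*Demand - 2*Cost  [with Profit=6, Demand=1, Cost=-2]  = -6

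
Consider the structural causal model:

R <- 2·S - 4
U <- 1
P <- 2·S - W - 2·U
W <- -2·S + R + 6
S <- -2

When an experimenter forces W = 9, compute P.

Intervening sets W = 9 and removes its equation (W <- -2·S + R + 6).
P = 2·S - W - 2·U  [with S=-2, W=9, U=1]  = -15

-15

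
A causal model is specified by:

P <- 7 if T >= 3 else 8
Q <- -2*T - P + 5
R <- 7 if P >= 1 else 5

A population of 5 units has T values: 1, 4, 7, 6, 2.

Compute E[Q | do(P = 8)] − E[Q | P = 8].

The intervention sets P=8 in all 5 units regardless of T. Recomputing Q per unit gives -5, -11, -17, -15, -7; average -11.
Conditioning on P=8 selects the 2 unit(s) with T ∈ {1, 2}. Their Q values: -5, -7. Mean = -6.
Difference = -11 − (-6) = -5.

-5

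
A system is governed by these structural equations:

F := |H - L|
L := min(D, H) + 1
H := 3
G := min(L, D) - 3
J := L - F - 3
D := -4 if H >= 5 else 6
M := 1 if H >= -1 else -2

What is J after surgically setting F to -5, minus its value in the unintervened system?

6

The intervention breaks the incoming arrows to F: F := |H - L| no longer applies, and F = -5.
D = -4 if H >= 5 else 6  [with H=3]  = 6
L = min(D, H) + 1  [with D=6, H=3]  = 4
J = L - F - 3  [with L=4, F=-5]  = 6
Without intervention: D = -4 if H >= 5 else 6  [with H=3]  = 6; L = min(D, H) + 1  [with D=6, H=3]  = 4; F = |H - L|  [with H=3, L=4]  = 1; J = L - F - 3  [with L=4, F=1]  = 0.
Change = 6 − 0 = 6.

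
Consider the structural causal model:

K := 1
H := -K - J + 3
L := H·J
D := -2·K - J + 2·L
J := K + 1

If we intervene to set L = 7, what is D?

10

Intervening sets L = 7 and removes its equation (L := H·J).
J = K + 1  [with K=1]  = 2
D = -2·K - J + 2·L  [with K=1, J=2, L=7]  = 10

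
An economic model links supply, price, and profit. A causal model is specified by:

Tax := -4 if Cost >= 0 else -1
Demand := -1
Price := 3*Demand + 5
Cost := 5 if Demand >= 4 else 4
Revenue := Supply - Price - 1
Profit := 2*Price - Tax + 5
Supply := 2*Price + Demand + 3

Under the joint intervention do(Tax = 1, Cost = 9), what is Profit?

Under do(Tax = 1, Cost = 9), each intervened variable's structural equation is replaced by its fixed value.
Price = 3*Demand + 5  [with Demand=-1]  = 2
Profit = 2*Price - Tax + 5  [with Price=2, Tax=1]  = 8

8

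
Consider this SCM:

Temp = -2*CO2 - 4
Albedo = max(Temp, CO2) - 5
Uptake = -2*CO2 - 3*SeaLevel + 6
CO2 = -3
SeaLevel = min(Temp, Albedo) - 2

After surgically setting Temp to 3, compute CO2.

-3

Under do(Temp=3), the mechanism Temp = -2*CO2 - 4 is discarded; Temp is fixed at 3.
CO2 is not downstream of the intervention, so its value is determined by the original equations.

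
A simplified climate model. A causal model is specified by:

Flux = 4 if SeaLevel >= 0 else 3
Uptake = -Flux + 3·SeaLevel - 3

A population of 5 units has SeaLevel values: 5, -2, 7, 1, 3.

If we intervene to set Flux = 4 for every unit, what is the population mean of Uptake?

The intervention sets Flux=4 in all 5 units regardless of SeaLevel. Recomputing Uptake per unit gives 8, -13, 14, -4, 2; average 1.4.

1.4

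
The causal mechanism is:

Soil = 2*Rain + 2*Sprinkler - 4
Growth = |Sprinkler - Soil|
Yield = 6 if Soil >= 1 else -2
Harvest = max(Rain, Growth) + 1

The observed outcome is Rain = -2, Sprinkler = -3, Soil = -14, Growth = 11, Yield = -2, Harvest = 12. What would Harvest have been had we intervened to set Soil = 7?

The intervention breaks the incoming arrows to Soil: Soil = 2*Rain + 2*Sprinkler - 4 no longer applies, and Soil = 7.
Growth = |Sprinkler - Soil|  [with Sprinkler=-3, Soil=7]  = 10
Harvest = max(Rain, Growth) + 1  [with Rain=-2, Growth=10]  = 11

11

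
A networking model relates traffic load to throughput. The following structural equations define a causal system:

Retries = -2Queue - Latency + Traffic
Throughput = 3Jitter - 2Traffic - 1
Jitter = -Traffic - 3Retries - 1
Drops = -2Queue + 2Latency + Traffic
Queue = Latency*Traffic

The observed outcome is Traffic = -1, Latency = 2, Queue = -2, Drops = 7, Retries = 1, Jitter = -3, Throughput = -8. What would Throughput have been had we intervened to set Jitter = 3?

10

Intervening sets Jitter = 3 and removes its equation (Jitter = -Traffic - 3Retries - 1).
Throughput = 3Jitter - 2Traffic - 1  [with Jitter=3, Traffic=-1]  = 10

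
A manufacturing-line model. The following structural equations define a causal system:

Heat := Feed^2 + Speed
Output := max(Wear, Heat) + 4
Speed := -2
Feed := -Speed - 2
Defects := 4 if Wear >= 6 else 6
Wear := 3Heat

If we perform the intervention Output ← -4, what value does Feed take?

0

do(Output=-4) replaces the equation Output := max(Wear, Heat) + 4 with the constant Output = -4.
Feed is not downstream of the intervention, so its value is determined by the original equations.
Feed = -Speed - 2  [with Speed=-2]  = 0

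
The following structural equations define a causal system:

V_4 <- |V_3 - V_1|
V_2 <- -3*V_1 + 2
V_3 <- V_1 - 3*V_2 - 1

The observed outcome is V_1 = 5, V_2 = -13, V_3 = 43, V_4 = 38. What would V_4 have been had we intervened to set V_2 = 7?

Under do(V_2=7), the mechanism V_2 <- -3*V_1 + 2 is discarded; V_2 is fixed at 7.
V_3 = V_1 - 3*V_2 - 1  [with V_1=5, V_2=7]  = -17
V_4 = |V_3 - V_1|  [with V_3=-17, V_1=5]  = 22

22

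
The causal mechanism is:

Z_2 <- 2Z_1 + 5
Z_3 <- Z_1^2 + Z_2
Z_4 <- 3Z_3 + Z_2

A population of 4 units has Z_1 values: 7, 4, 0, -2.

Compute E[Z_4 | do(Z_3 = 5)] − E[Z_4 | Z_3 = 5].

6.5

The intervention sets Z_3=5 in all 4 units regardless of Z_1. Recomputing Z_4 per unit gives 34, 28, 20, 16; average 24.5.
E[Z_4|Z_3=5] averages over only the 2 units with Z_3=5 (Z_1 = 0, -2): Z_4 = 20, 16, mean 18.
Difference = 24.5 − 18 = 6.5.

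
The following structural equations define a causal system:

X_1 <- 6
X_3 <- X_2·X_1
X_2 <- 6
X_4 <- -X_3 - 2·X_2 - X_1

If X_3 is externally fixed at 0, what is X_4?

-18

The intervention breaks the incoming arrows to X_3: X_3 <- X_2·X_1 no longer applies, and X_3 = 0.
X_4 = -X_3 - 2·X_2 - X_1  [with X_3=0, X_2=6, X_1=6]  = -18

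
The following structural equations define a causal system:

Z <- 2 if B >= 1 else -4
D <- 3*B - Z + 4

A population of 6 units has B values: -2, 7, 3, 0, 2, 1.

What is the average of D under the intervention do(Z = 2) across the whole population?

7.5

do(Z=2) breaks Z's dependence on B. With Z=2 fixed, D across the units is -4, 23, 11, 2, 8, 5, mean 7.5.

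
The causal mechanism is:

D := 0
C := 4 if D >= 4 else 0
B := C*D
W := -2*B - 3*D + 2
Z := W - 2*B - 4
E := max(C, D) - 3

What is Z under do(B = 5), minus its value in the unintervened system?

do(B=5) replaces the equation B := C*D with the constant B = 5.
W = -2*B - 3*D + 2  [with B=5, D=0]  = -8
Z = W - 2*B - 4  [with W=-8, B=5]  = -22
Without intervention: C = 4 if D >= 4 else 0  [with D=0]  = 0; B = C*D  [with C=0, D=0]  = 0; W = -2*B - 3*D + 2  [with B=0, D=0]  = 2; Z = W - 2*B - 4  [with W=2, B=0]  = -2.
Change = -22 − (-2) = -20.

-20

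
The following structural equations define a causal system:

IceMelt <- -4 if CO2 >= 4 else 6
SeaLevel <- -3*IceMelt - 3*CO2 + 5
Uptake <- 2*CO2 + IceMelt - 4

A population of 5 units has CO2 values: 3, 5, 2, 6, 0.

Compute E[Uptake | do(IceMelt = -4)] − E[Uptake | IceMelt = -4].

Every unit gets IceMelt=-4 under the intervention. Uptake values become -2, 2, -4, 4, -8; E[Uptake|do(IceMelt=-4)] = -1.6.
E[Uptake|IceMelt=-4] averages over only the 2 units with IceMelt=-4 (CO2 = 5, 6): Uptake = 2, 4, mean 3.
Difference = -1.6 − 3 = -4.6.

-4.6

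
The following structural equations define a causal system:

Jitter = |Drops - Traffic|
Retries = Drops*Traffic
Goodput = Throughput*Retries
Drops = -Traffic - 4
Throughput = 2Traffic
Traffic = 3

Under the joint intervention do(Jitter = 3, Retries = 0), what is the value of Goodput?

The joint intervention fixes Jitter = 3, Retries = 0, removing each variable's own equation.
Throughput = 2Traffic  [with Traffic=3]  = 6
Goodput = Throughput*Retries  [with Throughput=6, Retries=0]  = 0

0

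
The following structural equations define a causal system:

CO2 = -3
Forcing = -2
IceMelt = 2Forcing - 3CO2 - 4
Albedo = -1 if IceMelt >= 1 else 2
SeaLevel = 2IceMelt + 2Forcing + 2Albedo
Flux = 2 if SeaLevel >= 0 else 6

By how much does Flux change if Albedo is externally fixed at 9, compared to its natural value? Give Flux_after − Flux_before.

-4

Under do(Albedo=9), the mechanism Albedo = -1 if IceMelt >= 1 else 2 is discarded; Albedo is fixed at 9.
IceMelt = 2Forcing - 3CO2 - 4  [with Forcing=-2, CO2=-3]  = 1
SeaLevel = 2IceMelt + 2Forcing + 2Albedo  [with IceMelt=1, Forcing=-2, Albedo=9]  = 16
Flux = 2 if SeaLevel >= 0 else 6  [with SeaLevel=16]  = 2
Without intervention: IceMelt = 2Forcing - 3CO2 - 4  [with Forcing=-2, CO2=-3]  = 1; Albedo = -1 if IceMelt >= 1 else 2  [with IceMelt=1]  = -1; SeaLevel = 2IceMelt + 2Forcing + 2Albedo  [with IceMelt=1, Forcing=-2, Albedo=-1]  = -4; Flux = 2 if SeaLevel >= 0 else 6  [with SeaLevel=-4]  = 6.
Change = 2 − 6 = -4.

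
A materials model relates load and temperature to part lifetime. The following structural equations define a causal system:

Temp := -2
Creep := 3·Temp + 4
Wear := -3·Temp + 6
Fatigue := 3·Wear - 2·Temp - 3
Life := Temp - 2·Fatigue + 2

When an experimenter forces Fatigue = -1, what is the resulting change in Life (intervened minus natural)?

Intervening sets Fatigue = -1 and removes its equation (Fatigue := 3·Wear - 2·Temp - 3).
Life = Temp - 2·Fatigue + 2  [with Temp=-2, Fatigue=-1]  = 2
Without intervention: Wear = -3·Temp + 6  [with Temp=-2]  = 12; Fatigue = 3·Wear - 2·Temp - 3  [with Wear=12, Temp=-2]  = 37; Life = Temp - 2·Fatigue + 2  [with Temp=-2, Fatigue=37]  = -74.
Change = 2 − (-74) = 76.

76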